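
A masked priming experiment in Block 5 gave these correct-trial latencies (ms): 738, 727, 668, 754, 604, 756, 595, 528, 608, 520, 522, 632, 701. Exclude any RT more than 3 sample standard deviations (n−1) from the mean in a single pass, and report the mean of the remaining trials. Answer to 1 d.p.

n = 13, ΣRT = 8353, M = 642.538
Σ(x−M)² = 93323.23; s = √(93323.23/12) = 88.187
Cutoffs: 642.538 ± 3·88.187 → [378.0, 907.1]
No RTs fall outside the cutoffs; all 13 retained. Mean = 8353/13 = 642.538

642.5 ms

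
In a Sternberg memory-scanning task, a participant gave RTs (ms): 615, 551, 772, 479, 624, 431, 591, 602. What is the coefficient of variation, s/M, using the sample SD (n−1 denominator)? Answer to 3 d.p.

0.176

n = 8, Σ = 4665, M = 583.1250
Σ(x−M)² = 73794.875; s = √(73794.875/7) = 102.6749
CV = 102.6749 / 583.1250 = 0.17608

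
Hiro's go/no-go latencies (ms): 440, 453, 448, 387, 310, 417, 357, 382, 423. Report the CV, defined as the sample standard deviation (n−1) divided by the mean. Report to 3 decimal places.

0.118

n = 9, Σ = 3617, M = 401.8889
Σ(x−M)² = 17940.889; s = √(17940.889/8) = 47.3562
CV = 47.3562 / 401.8889 = 0.11783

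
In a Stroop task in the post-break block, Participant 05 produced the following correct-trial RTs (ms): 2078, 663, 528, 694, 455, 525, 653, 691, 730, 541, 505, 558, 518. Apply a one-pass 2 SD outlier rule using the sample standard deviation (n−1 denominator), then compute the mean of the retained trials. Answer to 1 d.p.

588.4 ms

n = 13, ΣRT = 9139, M = 703.000
Σ(x−M)² = 2140190.00; s = √(2140190.00/12) = 422.314
Cutoffs: 703.000 ± 2·422.314 → [-141.6, 1547.6]
Outside: 2078 → excluded.
Retained (n=12): Σ = 7061, mean = 7061/12 = 588.417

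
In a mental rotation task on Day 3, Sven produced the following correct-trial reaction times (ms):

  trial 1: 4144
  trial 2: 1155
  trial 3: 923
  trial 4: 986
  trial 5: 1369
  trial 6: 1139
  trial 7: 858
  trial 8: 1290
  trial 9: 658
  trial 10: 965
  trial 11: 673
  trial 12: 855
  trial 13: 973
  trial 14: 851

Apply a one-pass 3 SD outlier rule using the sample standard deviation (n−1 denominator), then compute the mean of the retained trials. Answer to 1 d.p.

n = 14, ΣRT = 16839, M = 1202.786
Σ(x−M)² = 9867996.36; s = √(9867996.36/13) = 871.250
Cutoffs: 1202.786 ± 3·871.250 → [-1411.0, 3816.5]
Outside: 4144 → excluded.
Retained (n=13): Σ = 12695, mean = 12695/13 = 976.538

976.5 ms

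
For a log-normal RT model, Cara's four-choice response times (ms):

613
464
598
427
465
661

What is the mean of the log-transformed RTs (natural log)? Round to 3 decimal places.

ln(RT): 6.4184, 6.1399, 6.3936, 6.0568, 6.1420, 6.4938
Σ ln(RT) = 37.6444
Mean = 37.6444/6 = 6.27407

6.274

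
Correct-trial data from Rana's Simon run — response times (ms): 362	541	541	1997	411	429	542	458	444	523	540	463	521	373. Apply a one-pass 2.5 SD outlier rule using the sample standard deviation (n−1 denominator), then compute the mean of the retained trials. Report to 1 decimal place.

n = 14, ΣRT = 8145, M = 581.786
Σ(x−M)² = 2209464.36; s = √(2209464.36/13) = 412.261
Cutoffs: 581.786 ± 2.5·412.261 → [-448.9, 1612.4]
Outside: 1997 → excluded.
Retained (n=13): Σ = 6148, mean = 6148/13 = 472.923

472.9 ms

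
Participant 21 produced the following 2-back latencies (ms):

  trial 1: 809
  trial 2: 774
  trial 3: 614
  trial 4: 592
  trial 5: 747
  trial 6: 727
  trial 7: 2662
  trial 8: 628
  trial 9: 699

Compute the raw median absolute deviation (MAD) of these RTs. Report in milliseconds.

Sorted: 592, 614, 628, 699, 727, 747, 774, 809, 2662 → median = 727
|x − 727|: 82, 47, 113, 135, 20, 0, 1935, 99, 28
Sorted deviations: 0, 20, 28, 47, 82, 99, 113, 135, 1935 → MAD = 82

82 ms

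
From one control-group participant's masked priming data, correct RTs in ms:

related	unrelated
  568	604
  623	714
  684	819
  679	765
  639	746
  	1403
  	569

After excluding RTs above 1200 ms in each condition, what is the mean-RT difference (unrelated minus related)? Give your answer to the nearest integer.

64 ms

unrelated: exclude 1403
M(related) = 3193/5 = 638.600
M(unrelated) = 4217/6 = 702.833
Difference = 702.833 − 638.600 = 64.233 ms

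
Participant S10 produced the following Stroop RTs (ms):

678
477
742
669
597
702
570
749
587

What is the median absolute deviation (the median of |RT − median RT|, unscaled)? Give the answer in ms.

Sorted: 477, 570, 587, 597, 669, 678, 702, 742, 749 → median = 669
|x − 669|: 9, 192, 73, 0, 72, 33, 99, 80, 82
Sorted deviations: 0, 9, 33, 72, 73, 80, 82, 99, 192 → MAD = 73

73 ms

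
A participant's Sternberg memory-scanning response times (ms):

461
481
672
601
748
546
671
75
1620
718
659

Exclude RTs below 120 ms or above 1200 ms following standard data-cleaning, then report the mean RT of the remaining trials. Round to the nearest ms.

Excluded: 75, 1620
Retained (n=9): Σ = 5557
Mean = 5557/9 = 617.4444

617 ms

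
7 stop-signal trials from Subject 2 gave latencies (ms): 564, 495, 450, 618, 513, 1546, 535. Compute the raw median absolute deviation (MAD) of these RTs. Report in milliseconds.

40 ms

Sorted: 450, 495, 513, 535, 564, 618, 1546 → median = 535
|x − 535|: 29, 40, 85, 83, 22, 1011, 0
Sorted deviations: 0, 22, 29, 40, 83, 85, 1011 → MAD = 40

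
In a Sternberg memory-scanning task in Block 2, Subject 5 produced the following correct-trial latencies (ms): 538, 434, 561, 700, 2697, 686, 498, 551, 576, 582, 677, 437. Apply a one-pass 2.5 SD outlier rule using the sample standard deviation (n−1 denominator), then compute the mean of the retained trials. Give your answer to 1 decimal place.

567.3 ms

n = 12, ΣRT = 8937, M = 744.750
Σ(x−M)² = 4242498.25; s = √(4242498.25/11) = 621.033
Cutoffs: 744.750 ± 2.5·621.033 → [-807.8, 2297.3]
Outside: 2697 → excluded.
Retained (n=11): Σ = 6240, mean = 6240/11 = 567.273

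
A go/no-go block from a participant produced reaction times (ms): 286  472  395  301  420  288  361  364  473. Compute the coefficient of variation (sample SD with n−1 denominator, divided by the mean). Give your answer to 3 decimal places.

0.196

n = 9, Σ = 3360, M = 373.3333
Σ(x−M)² = 42696.000; s = √(42696.000/8) = 73.0548
CV = 73.0548 / 373.3333 = 0.19568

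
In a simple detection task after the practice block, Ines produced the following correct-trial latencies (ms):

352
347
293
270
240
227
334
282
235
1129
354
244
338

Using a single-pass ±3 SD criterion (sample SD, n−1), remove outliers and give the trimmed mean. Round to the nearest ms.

293 ms

n = 13, ΣRT = 4645, M = 357.308
Σ(x−M)² = 672538.77; s = √(672538.77/12) = 236.738
Cutoffs: 357.308 ± 3·236.738 → [-352.9, 1067.5]
Outside: 1129 → excluded.
Retained (n=12): Σ = 3516, mean = 3516/12 = 293.000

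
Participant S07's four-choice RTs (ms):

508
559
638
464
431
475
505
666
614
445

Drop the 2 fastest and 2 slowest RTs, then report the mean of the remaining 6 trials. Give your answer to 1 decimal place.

Sorted: 431, 445, 464, 475, 505, 508, 559, 614, 638, 666
Drop lowest 2 (431, 445) and highest 2 (638, 666)
Remaining (n=6): Σ = 3125, mean = 3125/6 = 520.833

520.8 ms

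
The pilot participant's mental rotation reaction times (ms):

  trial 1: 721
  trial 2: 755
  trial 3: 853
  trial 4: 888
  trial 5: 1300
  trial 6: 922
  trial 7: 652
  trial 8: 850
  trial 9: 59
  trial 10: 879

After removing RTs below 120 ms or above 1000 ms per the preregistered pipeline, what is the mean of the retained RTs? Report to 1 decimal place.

Excluded: 59, 1300
Retained (n=8): Σ = 6520
Mean = 6520/8 = 815.0000

815.0 ms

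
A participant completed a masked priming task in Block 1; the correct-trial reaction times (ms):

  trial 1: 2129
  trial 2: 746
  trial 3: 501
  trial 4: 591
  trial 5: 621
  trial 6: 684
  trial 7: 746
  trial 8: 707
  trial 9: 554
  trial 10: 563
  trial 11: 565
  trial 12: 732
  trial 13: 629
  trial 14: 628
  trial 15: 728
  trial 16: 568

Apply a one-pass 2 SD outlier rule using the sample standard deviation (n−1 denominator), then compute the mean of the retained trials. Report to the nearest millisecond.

638 ms

n = 16, ΣRT = 11692, M = 730.750
Σ(x−M)² = 2176939.00; s = √(2176939.00/15) = 380.958
Cutoffs: 730.750 ± 2·380.958 → [-31.2, 1492.7]
Outside: 2129 → excluded.
Retained (n=15): Σ = 9563, mean = 9563/15 = 637.533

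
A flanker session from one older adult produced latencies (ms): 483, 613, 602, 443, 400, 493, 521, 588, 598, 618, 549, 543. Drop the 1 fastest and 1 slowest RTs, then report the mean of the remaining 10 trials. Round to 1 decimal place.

Sorted: 400, 443, 483, 493, 521, 543, 549, 588, 598, 602, 613, 618
Drop lowest 1 (400) and highest 1 (618)
Remaining (n=10): Σ = 5433, mean = 5433/10 = 543.300

543.3 ms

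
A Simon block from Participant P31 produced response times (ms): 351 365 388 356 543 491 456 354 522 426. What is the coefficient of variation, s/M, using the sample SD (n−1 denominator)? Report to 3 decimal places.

0.173

n = 10, Σ = 4252, M = 425.2000
Σ(x−M)² = 48897.600; s = √(48897.600/9) = 73.7093
CV = 73.7093 / 425.2000 = 0.17335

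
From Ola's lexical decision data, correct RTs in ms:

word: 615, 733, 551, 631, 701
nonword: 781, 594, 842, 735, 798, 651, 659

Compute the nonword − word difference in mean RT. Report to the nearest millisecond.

M(word) = 3231/5 = 646.200
M(nonword) = 5060/7 = 722.857
Difference = 722.857 − 646.200 = 76.657 ms

77 ms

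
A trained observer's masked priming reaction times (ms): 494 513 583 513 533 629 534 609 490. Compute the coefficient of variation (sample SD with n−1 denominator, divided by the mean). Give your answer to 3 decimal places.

0.093

n = 9, Σ = 4898, M = 544.2222
Σ(x−M)² = 20529.556; s = √(20529.556/8) = 50.6576
CV = 50.6576 / 544.2222 = 0.09308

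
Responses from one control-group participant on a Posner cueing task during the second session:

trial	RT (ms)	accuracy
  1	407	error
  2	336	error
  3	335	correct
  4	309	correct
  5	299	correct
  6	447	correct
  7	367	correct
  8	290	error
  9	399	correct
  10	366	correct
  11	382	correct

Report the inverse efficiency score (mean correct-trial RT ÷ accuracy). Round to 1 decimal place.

499.1 ms

Correct trials (n=8): 335, 309, 299, 447, 367, 399, 366, 382
Mean correct RT = 2904/8 = 363.0000 ms
Proportion correct = 8/11
IES = 363.0000 / (8/11) = 499.125 ms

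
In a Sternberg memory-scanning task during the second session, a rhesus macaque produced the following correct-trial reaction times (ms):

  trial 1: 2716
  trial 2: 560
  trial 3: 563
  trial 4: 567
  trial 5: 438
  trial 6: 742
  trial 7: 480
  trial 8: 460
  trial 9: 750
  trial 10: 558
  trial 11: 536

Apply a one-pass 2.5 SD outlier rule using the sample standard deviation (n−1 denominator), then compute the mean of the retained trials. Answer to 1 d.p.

n = 11, ΣRT = 8370, M = 760.909
Σ(x−M)² = 4305472.91; s = √(4305472.91/10) = 656.161
Cutoffs: 760.909 ± 2.5·656.161 → [-879.5, 2401.3]
Outside: 2716 → excluded.
Retained (n=10): Σ = 5654, mean = 5654/10 = 565.400

565.4 ms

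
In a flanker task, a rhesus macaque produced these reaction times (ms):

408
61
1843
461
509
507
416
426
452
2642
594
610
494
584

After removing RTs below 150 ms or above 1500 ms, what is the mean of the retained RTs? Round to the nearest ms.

496 ms

Excluded: 61, 1843, 2642
Retained (n=11): Σ = 5461
Mean = 5461/11 = 496.4545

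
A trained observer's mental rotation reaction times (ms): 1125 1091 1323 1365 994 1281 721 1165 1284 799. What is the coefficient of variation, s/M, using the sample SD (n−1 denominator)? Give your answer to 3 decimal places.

n = 10, Σ = 11148, M = 1114.8000
Σ(x−M)² = 434789.600; s = √(434789.600/9) = 219.7953
CV = 219.7953 / 1114.8000 = 0.19716

0.197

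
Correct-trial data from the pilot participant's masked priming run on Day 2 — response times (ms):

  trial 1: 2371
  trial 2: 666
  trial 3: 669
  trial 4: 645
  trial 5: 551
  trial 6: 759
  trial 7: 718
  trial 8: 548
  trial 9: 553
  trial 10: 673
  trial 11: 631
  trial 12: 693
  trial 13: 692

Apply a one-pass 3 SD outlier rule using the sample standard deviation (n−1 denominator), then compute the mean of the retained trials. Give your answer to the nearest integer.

650 ms

n = 13, ΣRT = 10169, M = 782.231
Σ(x−M)² = 2785800.31; s = √(2785800.31/12) = 481.819
Cutoffs: 782.231 ± 3·481.819 → [-663.2, 2227.7]
Outside: 2371 → excluded.
Retained (n=12): Σ = 7798, mean = 7798/12 = 649.833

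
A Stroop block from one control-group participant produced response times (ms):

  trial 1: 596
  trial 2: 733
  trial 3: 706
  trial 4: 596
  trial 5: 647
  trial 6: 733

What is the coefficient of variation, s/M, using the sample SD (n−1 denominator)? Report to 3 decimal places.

n = 6, Σ = 4011, M = 668.5000
Σ(x−M)² = 20701.500; s = √(20701.500/5) = 64.3452
CV = 64.3452 / 668.5000 = 0.09625

0.096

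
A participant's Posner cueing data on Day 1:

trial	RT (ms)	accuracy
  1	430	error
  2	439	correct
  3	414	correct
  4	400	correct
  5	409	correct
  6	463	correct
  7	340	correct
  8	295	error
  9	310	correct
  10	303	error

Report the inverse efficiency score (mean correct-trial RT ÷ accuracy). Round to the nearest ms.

566 ms

Correct trials (n=7): 439, 414, 400, 409, 463, 340, 310
Mean correct RT = 2775/7 = 396.4286 ms
Proportion correct = 7/10
IES = 396.4286 / (7/10) = 566.327 ms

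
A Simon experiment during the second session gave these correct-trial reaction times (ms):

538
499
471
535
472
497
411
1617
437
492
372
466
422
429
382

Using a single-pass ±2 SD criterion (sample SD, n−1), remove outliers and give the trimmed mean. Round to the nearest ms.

n = 15, ΣRT = 8040, M = 536.000
Σ(x−M)² = 1287096.00; s = √(1287096.00/14) = 303.209
Cutoffs: 536.000 ± 2·303.209 → [-70.4, 1142.4]
Outside: 1617 → excluded.
Retained (n=14): Σ = 6423, mean = 6423/14 = 458.786

459 ms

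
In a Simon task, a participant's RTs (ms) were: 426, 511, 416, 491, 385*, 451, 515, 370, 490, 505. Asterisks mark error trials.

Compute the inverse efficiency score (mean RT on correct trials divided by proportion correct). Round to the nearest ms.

Correct trials (n=9): 426, 511, 416, 491, 451, 515, 370, 490, 505
Mean correct RT = 4175/9 = 463.8889 ms
Proportion correct = 9/10
IES = 463.8889 / (9/10) = 515.432 ms

515 ms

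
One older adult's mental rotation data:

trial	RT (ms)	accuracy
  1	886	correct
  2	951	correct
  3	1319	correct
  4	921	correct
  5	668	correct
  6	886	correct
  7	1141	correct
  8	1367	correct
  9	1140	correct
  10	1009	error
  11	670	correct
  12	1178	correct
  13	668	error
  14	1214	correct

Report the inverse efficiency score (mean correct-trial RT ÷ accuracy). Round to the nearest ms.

1200 ms

Correct trials (n=12): 886, 951, 1319, 921, 668, 886, 1141, 1367, 1140, 670, 1178, 1214
Mean correct RT = 12341/12 = 1028.4167 ms
Proportion correct = 12/14
IES = 1028.4167 / (12/14) = 1199.819 ms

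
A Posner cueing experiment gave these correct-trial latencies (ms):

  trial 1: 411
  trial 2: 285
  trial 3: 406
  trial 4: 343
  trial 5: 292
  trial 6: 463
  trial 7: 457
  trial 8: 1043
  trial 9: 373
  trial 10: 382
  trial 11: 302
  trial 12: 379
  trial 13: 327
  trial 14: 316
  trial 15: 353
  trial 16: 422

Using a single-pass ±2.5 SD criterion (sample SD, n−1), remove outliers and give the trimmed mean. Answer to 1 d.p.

367.4 ms

n = 16, ΣRT = 6554, M = 409.625
Σ(x−M)² = 473655.75; s = √(473655.75/15) = 177.699
Cutoffs: 409.625 ± 2.5·177.699 → [-34.6, 853.9]
Outside: 1043 → excluded.
Retained (n=15): Σ = 5511, mean = 5511/15 = 367.400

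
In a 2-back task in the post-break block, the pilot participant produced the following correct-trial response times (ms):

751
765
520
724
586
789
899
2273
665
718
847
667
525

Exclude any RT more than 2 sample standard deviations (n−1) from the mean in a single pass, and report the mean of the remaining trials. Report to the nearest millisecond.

n = 13, ΣRT = 10729, M = 825.308
Σ(x−M)² = 2425394.77; s = √(2425394.77/12) = 449.573
Cutoffs: 825.308 ± 2·449.573 → [-73.8, 1724.5]
Outside: 2273 → excluded.
Retained (n=12): Σ = 8456, mean = 8456/12 = 704.667

705 ms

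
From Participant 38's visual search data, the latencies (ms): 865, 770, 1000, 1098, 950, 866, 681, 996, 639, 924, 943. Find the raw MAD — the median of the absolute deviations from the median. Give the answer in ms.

72 ms

Sorted: 639, 681, 770, 865, 866, 924, 943, 950, 996, 1000, 1098 → median = 924
|x − 924|: 59, 154, 76, 174, 26, 58, 243, 72, 285, 0, 19
Sorted deviations: 0, 19, 26, 58, 59, 72, 76, 154, 174, 243, 285 → MAD = 72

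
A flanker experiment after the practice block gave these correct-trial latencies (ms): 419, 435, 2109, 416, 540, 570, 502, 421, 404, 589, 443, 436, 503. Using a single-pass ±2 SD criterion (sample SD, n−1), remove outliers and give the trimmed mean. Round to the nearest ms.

473 ms

n = 13, ΣRT = 7787, M = 599.000
Σ(x−M)² = 2516546.00; s = √(2516546.00/12) = 457.943
Cutoffs: 599.000 ± 2·457.943 → [-316.9, 1514.9]
Outside: 2109 → excluded.
Retained (n=12): Σ = 5678, mean = 5678/12 = 473.167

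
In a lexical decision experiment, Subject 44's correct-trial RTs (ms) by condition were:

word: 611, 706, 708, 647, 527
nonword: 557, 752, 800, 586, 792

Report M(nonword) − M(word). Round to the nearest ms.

58 ms

M(word) = 3199/5 = 639.800
M(nonword) = 3487/5 = 697.400
Difference = 697.400 − 639.800 = 57.600 ms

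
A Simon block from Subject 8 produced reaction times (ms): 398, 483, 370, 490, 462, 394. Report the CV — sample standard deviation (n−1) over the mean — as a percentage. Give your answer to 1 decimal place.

11.9%

n = 6, Σ = 2597, M = 432.8333
Σ(x−M)² = 13304.833; s = √(13304.833/5) = 51.5846
CV = 51.5846 / 432.8333 = 0.11918 = 11.918%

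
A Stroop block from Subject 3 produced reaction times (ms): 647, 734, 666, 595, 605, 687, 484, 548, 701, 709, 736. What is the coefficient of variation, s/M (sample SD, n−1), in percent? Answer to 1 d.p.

n = 11, Σ = 7112, M = 646.5455
Σ(x−M)² = 65046.727; s = √(65046.727/10) = 80.6516
CV = 80.6516 / 646.5455 = 0.12474 = 12.474%

12.5%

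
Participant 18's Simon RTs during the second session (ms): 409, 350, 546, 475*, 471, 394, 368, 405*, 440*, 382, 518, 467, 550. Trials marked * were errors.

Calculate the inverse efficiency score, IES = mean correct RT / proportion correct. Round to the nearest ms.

579 ms

Correct trials (n=10): 409, 350, 546, 471, 394, 368, 382, 518, 467, 550
Mean correct RT = 4455/10 = 445.5000 ms
Proportion correct = 10/13
IES = 445.5000 / (10/13) = 579.150 ms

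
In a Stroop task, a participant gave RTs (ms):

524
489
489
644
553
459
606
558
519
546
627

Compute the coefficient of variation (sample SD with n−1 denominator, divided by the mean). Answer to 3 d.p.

0.109

n = 11, Σ = 6014, M = 546.7273
Σ(x−M)² = 35232.182; s = √(35232.182/10) = 59.3567
CV = 59.3567 / 546.7273 = 0.10857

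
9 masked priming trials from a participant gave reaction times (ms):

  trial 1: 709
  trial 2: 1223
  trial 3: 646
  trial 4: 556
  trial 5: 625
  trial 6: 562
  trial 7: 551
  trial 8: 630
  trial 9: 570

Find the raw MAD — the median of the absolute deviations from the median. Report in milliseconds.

Sorted: 551, 556, 562, 570, 625, 630, 646, 709, 1223 → median = 625
|x − 625|: 84, 598, 21, 69, 0, 63, 74, 5, 55
Sorted deviations: 0, 5, 21, 55, 63, 69, 74, 84, 598 → MAD = 63

63 ms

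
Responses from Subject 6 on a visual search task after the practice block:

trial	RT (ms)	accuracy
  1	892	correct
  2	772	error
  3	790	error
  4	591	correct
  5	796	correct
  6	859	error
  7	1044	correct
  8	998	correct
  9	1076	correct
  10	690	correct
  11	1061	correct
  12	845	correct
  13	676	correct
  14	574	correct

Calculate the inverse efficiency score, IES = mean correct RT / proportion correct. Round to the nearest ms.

1069 ms

Correct trials (n=11): 892, 591, 796, 1044, 998, 1076, 690, 1061, 845, 676, 574
Mean correct RT = 9243/11 = 840.2727 ms
Proportion correct = 11/14
IES = 840.2727 / (11/14) = 1069.438 ms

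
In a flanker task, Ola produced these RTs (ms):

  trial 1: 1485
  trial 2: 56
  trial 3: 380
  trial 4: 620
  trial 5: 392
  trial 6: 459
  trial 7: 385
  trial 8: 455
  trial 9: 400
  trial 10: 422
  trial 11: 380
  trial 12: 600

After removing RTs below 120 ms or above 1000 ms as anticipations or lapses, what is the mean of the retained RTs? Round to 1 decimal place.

Excluded: 56, 1485
Retained (n=10): Σ = 4493
Mean = 4493/10 = 449.3000

449.3 ms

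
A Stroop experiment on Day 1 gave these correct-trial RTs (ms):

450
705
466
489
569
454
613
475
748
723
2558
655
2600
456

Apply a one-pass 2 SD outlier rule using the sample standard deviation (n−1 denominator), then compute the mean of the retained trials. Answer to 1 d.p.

n = 14, ΣRT = 11961, M = 854.357
Σ(x−M)² = 7090665.21; s = √(7090665.21/13) = 738.536
Cutoffs: 854.357 ± 2·738.536 → [-622.7, 2331.4]
Outside: 2558, 2600 → excluded.
Retained (n=12): Σ = 6803, mean = 6803/12 = 566.917

566.9 ms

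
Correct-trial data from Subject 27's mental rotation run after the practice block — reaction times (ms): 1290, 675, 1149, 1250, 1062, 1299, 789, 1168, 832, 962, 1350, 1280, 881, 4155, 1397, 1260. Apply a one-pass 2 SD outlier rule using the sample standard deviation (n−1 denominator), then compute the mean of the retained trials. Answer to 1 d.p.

1109.6 ms

n = 16, ΣRT = 20799, M = 1299.938
Σ(x−M)² = 9424978.94; s = √(9424978.94/15) = 792.674
Cutoffs: 1299.938 ± 2·792.674 → [-285.4, 2885.3]
Outside: 4155 → excluded.
Retained (n=15): Σ = 16644, mean = 16644/15 = 1109.600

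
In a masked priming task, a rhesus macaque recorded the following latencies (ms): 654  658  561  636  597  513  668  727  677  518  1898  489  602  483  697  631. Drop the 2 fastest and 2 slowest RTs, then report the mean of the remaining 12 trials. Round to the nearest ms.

618 ms

Sorted: 483, 489, 513, 518, 561, 597, 602, 631, 636, 654, 658, 668, 677, 697, 727, 1898
Drop lowest 2 (483, 489) and highest 2 (727, 1898)
Remaining (n=12): Σ = 7412, mean = 7412/12 = 617.667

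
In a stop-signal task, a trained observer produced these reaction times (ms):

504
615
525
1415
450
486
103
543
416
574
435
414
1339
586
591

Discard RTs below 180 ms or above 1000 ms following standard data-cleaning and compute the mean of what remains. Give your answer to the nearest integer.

Excluded: 103, 1339, 1415
Retained (n=12): Σ = 6139
Mean = 6139/12 = 511.5833

512 ms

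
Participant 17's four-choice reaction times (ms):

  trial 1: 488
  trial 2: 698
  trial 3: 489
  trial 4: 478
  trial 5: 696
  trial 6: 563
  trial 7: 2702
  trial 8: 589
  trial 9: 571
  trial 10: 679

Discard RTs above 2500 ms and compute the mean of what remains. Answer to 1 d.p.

Excluded: 2702
Retained (n=9): Σ = 5251
Mean = 5251/9 = 583.4444

583.4 ms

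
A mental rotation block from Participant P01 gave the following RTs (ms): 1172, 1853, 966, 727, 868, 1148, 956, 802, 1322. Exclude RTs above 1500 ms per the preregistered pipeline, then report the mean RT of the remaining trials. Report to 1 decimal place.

995.1 ms

Excluded: 1853
Retained (n=8): Σ = 7961
Mean = 7961/8 = 995.1250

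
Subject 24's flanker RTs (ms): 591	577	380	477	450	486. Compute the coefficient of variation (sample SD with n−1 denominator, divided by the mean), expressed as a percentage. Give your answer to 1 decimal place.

16.1%

n = 6, Σ = 2961, M = 493.5000
Σ(x−M)² = 31581.500; s = √(31581.500/5) = 79.4752
CV = 79.4752 / 493.5000 = 0.16104 = 16.104%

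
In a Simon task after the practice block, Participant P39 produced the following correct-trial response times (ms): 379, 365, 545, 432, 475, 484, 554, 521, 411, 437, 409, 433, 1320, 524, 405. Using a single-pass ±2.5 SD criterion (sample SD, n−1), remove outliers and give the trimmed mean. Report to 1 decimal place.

n = 15, ΣRT = 7694, M = 512.933
Σ(x−M)² = 747904.93; s = √(747904.93/14) = 231.132
Cutoffs: 512.933 ± 2.5·231.132 → [-64.9, 1090.8]
Outside: 1320 → excluded.
Retained (n=14): Σ = 6374, mean = 6374/14 = 455.286

455.3 ms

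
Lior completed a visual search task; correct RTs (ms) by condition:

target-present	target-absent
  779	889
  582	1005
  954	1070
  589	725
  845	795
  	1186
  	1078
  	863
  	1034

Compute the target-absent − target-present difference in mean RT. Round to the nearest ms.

211 ms

M(target-present) = 3749/5 = 749.800
M(target-absent) = 8645/9 = 960.556
Difference = 960.556 − 749.800 = 210.756 ms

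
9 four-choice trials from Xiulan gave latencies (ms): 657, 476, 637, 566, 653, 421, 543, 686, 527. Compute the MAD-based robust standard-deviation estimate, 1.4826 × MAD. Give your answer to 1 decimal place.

Sorted: 421, 476, 527, 543, 566, 637, 653, 657, 686 → median = 566
|x − 566| sorted: 0, 23, 39, 71, 87, 90, 91, 120, 145 → MAD = 87
Robust SD ≈ 1.4826 × 87 = 128.986

129.0 ms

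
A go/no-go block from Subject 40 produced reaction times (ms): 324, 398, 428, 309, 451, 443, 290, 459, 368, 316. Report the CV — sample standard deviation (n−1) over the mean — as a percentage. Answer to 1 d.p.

17.2%

n = 10, Σ = 3786, M = 378.6000
Σ(x−M)² = 38376.400; s = √(38376.400/9) = 65.2997
CV = 65.2997 / 378.6000 = 0.17248 = 17.248%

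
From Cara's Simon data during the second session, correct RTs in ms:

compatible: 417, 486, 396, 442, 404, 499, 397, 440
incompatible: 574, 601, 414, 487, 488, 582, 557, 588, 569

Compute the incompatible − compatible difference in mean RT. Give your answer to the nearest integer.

M(compatible) = 3481/8 = 435.125
M(incompatible) = 4860/9 = 540.000
Difference = 540.000 − 435.125 = 104.875 ms

105 ms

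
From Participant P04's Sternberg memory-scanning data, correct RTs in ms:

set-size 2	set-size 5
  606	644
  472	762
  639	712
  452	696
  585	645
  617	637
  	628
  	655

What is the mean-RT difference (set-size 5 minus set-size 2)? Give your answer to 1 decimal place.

110.5 ms

M(set-size 2) = 3371/6 = 561.833
M(set-size 5) = 5379/8 = 672.375
Difference = 672.375 − 561.833 = 110.542 ms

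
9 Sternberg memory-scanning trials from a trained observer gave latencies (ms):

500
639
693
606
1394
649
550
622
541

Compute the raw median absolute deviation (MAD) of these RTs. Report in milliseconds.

71 ms

Sorted: 500, 541, 550, 606, 622, 639, 649, 693, 1394 → median = 622
|x − 622|: 122, 17, 71, 16, 772, 27, 72, 0, 81
Sorted deviations: 0, 16, 17, 27, 71, 72, 81, 122, 772 → MAD = 71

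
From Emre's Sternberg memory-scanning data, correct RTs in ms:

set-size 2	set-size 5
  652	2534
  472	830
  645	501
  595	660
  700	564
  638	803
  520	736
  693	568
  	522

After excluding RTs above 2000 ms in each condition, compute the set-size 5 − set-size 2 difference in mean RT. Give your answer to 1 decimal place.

set-size 5: exclude 2534
M(set-size 2) = 4915/8 = 614.375
M(set-size 5) = 5184/8 = 648.000
Difference = 648.000 − 614.375 = 33.625 ms

33.6 ms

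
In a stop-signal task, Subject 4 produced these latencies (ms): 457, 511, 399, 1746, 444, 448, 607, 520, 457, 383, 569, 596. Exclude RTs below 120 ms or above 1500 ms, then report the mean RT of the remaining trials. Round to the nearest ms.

490 ms

Excluded: 1746
Retained (n=11): Σ = 5391
Mean = 5391/11 = 490.0909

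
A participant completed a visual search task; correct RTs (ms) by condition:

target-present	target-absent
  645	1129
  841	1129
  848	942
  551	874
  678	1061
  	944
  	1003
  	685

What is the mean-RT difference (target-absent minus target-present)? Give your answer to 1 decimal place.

M(target-present) = 3563/5 = 712.600
M(target-absent) = 7767/8 = 970.875
Difference = 970.875 − 712.600 = 258.275 ms

258.3 ms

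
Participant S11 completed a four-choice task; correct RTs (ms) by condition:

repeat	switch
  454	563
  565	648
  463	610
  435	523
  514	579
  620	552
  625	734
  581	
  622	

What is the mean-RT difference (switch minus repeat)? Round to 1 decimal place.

M(repeat) = 4879/9 = 542.111
M(switch) = 4209/7 = 601.286
Difference = 601.286 − 542.111 = 59.175 ms

59.2 ms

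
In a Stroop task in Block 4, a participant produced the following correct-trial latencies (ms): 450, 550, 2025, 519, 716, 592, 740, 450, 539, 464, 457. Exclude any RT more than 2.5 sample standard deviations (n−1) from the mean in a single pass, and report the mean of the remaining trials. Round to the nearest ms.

n = 11, ΣRT = 7502, M = 682.000
Σ(x−M)² = 2086508.00; s = √(2086508.00/10) = 456.783
Cutoffs: 682.000 ± 2.5·456.783 → [-460.0, 1824.0]
Outside: 2025 → excluded.
Retained (n=10): Σ = 5477, mean = 5477/10 = 547.700

548 ms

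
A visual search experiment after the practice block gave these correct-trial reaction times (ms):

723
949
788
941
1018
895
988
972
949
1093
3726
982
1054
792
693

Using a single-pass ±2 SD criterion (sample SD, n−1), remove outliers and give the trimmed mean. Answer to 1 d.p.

n = 15, ΣRT = 16563, M = 1104.200
Σ(x−M)² = 7560246.40; s = √(7560246.40/14) = 734.859
Cutoffs: 1104.200 ± 2·734.859 → [-365.5, 2573.9]
Outside: 3726 → excluded.
Retained (n=14): Σ = 12837, mean = 12837/14 = 916.929

916.9 ms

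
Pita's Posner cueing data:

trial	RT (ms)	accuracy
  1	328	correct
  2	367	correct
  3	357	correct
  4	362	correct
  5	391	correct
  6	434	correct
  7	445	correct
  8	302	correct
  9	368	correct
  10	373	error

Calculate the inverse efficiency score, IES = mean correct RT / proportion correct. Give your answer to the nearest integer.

Correct trials (n=9): 328, 367, 357, 362, 391, 434, 445, 302, 368
Mean correct RT = 3354/9 = 372.6667 ms
Proportion correct = 9/10
IES = 372.6667 / (9/10) = 414.074 ms

414 ms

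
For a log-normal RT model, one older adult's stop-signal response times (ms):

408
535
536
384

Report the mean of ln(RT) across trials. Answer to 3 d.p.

6.132

ln(RT): 6.0113, 6.2823, 6.2841, 5.9506
Σ ln(RT) = 24.5283
Mean = 24.5283/4 = 6.13208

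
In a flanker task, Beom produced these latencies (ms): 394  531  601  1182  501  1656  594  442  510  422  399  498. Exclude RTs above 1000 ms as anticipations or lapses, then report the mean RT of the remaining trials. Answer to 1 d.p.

489.2 ms

Excluded: 1182, 1656
Retained (n=10): Σ = 4892
Mean = 4892/10 = 489.2000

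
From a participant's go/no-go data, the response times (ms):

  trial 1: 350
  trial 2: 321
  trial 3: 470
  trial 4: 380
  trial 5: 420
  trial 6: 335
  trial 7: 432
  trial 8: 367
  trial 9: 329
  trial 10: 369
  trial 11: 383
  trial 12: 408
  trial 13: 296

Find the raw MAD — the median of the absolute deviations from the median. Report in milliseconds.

Sorted: 296, 321, 329, 335, 350, 367, 369, 380, 383, 408, 420, 432, 470 → median = 369
|x − 369|: 19, 48, 101, 11, 51, 34, 63, 2, 40, 0, 14, 39, 73
Sorted deviations: 0, 2, 11, 14, 19, 34, 39, 40, 48, 51, 63, 73, 101 → MAD = 39

39 ms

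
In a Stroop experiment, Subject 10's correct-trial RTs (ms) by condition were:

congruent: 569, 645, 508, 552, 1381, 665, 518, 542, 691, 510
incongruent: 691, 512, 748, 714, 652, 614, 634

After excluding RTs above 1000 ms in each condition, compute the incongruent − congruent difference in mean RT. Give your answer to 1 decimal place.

74.4 ms

congruent: exclude 1381
M(congruent) = 5200/9 = 577.778
M(incongruent) = 4565/7 = 652.143
Difference = 652.143 − 577.778 = 74.365 ms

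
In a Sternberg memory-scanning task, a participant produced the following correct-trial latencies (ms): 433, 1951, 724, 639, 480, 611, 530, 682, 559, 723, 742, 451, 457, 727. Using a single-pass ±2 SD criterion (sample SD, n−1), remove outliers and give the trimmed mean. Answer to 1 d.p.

596.8 ms

n = 14, ΣRT = 9709, M = 693.500
Σ(x−M)² = 1869493.50; s = √(1869493.50/13) = 379.219
Cutoffs: 693.500 ± 2·379.219 → [-64.9, 1451.9]
Outside: 1951 → excluded.
Retained (n=13): Σ = 7758, mean = 7758/13 = 596.769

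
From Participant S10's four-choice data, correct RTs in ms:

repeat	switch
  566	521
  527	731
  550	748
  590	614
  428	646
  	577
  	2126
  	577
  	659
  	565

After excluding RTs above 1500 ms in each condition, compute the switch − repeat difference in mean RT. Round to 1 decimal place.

94.2 ms

switch: exclude 2126
M(repeat) = 2661/5 = 532.200
M(switch) = 5638/9 = 626.444
Difference = 626.444 − 532.200 = 94.244 ms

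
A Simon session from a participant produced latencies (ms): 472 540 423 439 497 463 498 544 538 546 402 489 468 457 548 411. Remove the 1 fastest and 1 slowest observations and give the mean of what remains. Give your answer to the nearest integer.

Sorted: 402, 411, 423, 439, 457, 463, 468, 472, 489, 497, 498, 538, 540, 544, 546, 548
Drop lowest 1 (402) and highest 1 (548)
Remaining (n=14): Σ = 6785, mean = 6785/14 = 484.643

485 ms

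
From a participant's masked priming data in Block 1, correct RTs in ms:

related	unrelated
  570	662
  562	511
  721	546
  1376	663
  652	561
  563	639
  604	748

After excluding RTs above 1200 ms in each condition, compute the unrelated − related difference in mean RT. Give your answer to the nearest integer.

7 ms

related: exclude 1376
M(related) = 3672/6 = 612.000
M(unrelated) = 4330/7 = 618.571
Difference = 618.571 − 612.000 = 6.571 ms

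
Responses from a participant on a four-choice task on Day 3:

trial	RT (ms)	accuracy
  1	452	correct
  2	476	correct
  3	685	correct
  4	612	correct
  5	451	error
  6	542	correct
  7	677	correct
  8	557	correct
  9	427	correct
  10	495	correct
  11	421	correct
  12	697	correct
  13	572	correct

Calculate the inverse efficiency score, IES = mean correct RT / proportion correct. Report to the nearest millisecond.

597 ms

Correct trials (n=12): 452, 476, 685, 612, 542, 677, 557, 427, 495, 421, 697, 572
Mean correct RT = 6613/12 = 551.0833 ms
Proportion correct = 12/13
IES = 551.0833 / (12/13) = 597.007 ms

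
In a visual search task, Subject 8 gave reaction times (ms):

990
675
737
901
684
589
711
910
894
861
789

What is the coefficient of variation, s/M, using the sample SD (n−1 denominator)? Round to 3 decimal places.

0.157

n = 11, Σ = 8741, M = 794.6364
Σ(x−M)² = 156254.545; s = √(156254.545/10) = 125.0018
CV = 125.0018 / 794.6364 = 0.15731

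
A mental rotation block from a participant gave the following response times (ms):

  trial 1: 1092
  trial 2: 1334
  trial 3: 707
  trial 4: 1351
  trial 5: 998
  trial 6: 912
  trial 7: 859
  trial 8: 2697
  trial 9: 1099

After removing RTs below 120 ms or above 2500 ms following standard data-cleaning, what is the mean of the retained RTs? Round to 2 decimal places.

Excluded: 2697
Retained (n=8): Σ = 8352
Mean = 8352/8 = 1044.0000

1044.00 ms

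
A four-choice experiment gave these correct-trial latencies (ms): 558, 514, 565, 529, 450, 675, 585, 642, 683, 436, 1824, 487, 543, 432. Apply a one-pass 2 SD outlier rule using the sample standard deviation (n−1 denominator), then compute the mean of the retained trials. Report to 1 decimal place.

n = 14, ΣRT = 8923, M = 637.357
Σ(x−M)² = 1602205.21; s = √(1602205.21/13) = 351.065
Cutoffs: 637.357 ± 2·351.065 → [-64.8, 1339.5]
Outside: 1824 → excluded.
Retained (n=13): Σ = 7099, mean = 7099/13 = 546.077

546.1 ms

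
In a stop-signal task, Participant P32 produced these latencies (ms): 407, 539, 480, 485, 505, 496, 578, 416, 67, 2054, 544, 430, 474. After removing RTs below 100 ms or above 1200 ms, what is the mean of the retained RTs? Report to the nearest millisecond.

487 ms

Excluded: 67, 2054
Retained (n=11): Σ = 5354
Mean = 5354/11 = 486.7273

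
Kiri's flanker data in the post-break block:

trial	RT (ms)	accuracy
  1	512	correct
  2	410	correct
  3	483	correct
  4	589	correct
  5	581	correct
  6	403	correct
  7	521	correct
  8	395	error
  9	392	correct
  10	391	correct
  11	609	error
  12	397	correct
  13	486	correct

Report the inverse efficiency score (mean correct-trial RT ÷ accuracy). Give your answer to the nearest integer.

Correct trials (n=11): 512, 410, 483, 589, 581, 403, 521, 392, 391, 397, 486
Mean correct RT = 5165/11 = 469.5455 ms
Proportion correct = 11/13
IES = 469.5455 / (11/13) = 554.917 ms

555 ms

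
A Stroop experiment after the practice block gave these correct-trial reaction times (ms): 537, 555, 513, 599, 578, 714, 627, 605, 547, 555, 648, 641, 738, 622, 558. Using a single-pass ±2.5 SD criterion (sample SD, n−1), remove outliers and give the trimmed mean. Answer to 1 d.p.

n = 15, ΣRT = 9037, M = 602.467
Σ(x−M)² = 57817.73; s = √(57817.73/14) = 64.264
Cutoffs: 602.467 ± 2.5·64.264 → [441.8, 763.1]
No RTs fall outside the cutoffs; all 15 retained. Mean = 9037/15 = 602.467

602.5 ms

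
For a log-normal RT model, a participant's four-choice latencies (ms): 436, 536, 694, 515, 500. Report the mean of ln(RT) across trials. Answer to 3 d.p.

6.273

ln(RT): 6.0776, 6.2841, 6.5425, 6.2442, 6.2146
Σ ln(RT) = 31.3630
Mean = 31.3630/5 = 6.27260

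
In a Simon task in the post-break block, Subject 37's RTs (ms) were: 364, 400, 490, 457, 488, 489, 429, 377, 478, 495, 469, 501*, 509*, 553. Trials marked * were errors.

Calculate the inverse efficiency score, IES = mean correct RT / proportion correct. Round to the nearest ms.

534 ms

Correct trials (n=12): 364, 400, 490, 457, 488, 489, 429, 377, 478, 495, 469, 553
Mean correct RT = 5489/12 = 457.4167 ms
Proportion correct = 12/14
IES = 457.4167 / (12/14) = 533.653 ms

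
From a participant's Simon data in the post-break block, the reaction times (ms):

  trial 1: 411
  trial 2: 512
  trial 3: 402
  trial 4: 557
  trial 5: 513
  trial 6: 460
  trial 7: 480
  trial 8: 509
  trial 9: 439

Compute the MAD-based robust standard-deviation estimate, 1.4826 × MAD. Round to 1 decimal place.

Sorted: 402, 411, 439, 460, 480, 509, 512, 513, 557 → median = 480
|x − 480| sorted: 0, 20, 29, 32, 33, 41, 69, 77, 78 → MAD = 33
Robust SD ≈ 1.4826 × 33 = 48.926

48.9 ms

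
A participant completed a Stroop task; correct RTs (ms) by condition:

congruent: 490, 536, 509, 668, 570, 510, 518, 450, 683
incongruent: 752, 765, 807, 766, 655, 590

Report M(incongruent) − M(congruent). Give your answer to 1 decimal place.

M(congruent) = 4934/9 = 548.222
M(incongruent) = 4335/6 = 722.500
Difference = 722.500 − 548.222 = 174.278 ms

174.3 ms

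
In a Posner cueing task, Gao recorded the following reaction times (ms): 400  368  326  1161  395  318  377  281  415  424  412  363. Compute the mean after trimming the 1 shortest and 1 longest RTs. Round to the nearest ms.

Sorted: 281, 318, 326, 363, 368, 377, 395, 400, 412, 415, 424, 1161
Drop lowest 1 (281) and highest 1 (1161)
Remaining (n=10): Σ = 3798, mean = 3798/10 = 379.800

380 ms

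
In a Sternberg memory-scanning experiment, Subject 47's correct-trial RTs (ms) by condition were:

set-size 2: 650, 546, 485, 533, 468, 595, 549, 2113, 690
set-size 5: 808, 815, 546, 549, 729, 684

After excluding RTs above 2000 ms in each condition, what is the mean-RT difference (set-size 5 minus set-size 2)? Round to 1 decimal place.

124.0 ms

set-size 2: exclude 2113
M(set-size 2) = 4516/8 = 564.500
M(set-size 5) = 4131/6 = 688.500
Difference = 688.500 − 564.500 = 124.000 ms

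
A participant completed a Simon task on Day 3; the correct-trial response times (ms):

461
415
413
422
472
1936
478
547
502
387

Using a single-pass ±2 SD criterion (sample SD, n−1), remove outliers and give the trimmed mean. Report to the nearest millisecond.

n = 10, ΣRT = 6033, M = 603.300
Σ(x−M)² = 1994036.10; s = √(1994036.10/9) = 470.701
Cutoffs: 603.300 ± 2·470.701 → [-338.1, 1544.7]
Outside: 1936 → excluded.
Retained (n=9): Σ = 4097, mean = 4097/9 = 455.222

455 ms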